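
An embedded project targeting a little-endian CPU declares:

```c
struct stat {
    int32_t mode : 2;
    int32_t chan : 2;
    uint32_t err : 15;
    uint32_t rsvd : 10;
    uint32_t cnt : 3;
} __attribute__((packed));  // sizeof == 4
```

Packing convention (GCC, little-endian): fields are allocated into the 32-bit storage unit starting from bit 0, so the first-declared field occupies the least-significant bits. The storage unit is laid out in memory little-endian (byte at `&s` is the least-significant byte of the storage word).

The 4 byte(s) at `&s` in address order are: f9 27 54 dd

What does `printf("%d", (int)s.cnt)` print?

[0]=0xf9 [1]=0x27 [2]=0x54 [3]=0xdd (little-endian) → word 0xdd5427f9
mode:2 @ bit 0 → (0xdd5427f9>>0)&0x3 = 0x1
chan:2 @ bit 2 → (0xdd5427f9>>2)&0x3 = 0x2
err:15 @ bit 4 → (0xdd5427f9>>4)&0x7fff = 0x427f
rsvd:10 @ bit 19 → (0xdd5427f9>>19)&0x3ff = 0x3aa
cnt:3 @ bit 29 → (0xdd5427f9>>29)&0x7 = 0x6  ←

6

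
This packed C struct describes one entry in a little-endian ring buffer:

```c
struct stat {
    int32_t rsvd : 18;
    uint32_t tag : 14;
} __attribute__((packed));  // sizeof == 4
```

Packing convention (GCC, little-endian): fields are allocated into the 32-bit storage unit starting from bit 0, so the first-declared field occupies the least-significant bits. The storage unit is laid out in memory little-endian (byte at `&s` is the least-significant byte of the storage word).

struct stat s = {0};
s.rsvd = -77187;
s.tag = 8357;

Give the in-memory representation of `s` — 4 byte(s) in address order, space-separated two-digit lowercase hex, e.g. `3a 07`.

7d d2 96 82

[0+:18] rsvd=-77187 & 0x3ffff = 0x2d27d; word=0x0002d27d
[18+:14] tag=8357 & 0x3fff = 0x20a5; word=0x8296d27d
word = 0x8296d27d → little-endian bytes:
  [0]=0x7d  [1]=0xd2  [2]=0x96  [3]=0x82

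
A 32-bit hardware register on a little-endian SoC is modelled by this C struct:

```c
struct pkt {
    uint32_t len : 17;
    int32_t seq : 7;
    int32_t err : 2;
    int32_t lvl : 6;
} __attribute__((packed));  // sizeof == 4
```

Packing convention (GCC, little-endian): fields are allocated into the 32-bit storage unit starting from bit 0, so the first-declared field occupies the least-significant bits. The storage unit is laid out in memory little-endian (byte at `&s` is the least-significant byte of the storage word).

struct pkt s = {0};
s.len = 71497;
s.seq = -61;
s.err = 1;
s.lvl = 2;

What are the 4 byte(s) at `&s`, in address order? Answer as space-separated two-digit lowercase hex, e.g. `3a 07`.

len (17b) val=71497 bits=0x11749 at bit 0: 0x00011749
seq (7b) val=-61 bits=0x43 at bit 17: 0x00871749
err (2b) val=1 bits=0x1 at bit 24: 0x01871749
lvl (6b) val=2 bits=0x2 at bit 26: 0x09871749
word = 0x09871749 → little-endian bytes:
  [0]=0x49  [1]=0x17  [2]=0x87  [3]=0x09

49 17 87 09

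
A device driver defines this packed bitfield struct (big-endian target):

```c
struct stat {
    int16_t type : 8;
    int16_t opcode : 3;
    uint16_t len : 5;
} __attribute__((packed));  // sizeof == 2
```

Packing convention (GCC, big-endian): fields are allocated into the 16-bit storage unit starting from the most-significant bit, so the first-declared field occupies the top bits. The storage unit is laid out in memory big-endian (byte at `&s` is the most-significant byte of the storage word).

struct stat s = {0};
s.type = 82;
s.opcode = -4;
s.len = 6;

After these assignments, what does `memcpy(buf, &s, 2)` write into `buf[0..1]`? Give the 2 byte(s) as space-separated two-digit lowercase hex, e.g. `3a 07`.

[8+:8] type=82 & 0xff = 0x52; word=0x5200
[5+:3] opcode=-4 & 0x7 = 0x4; word=0x5280
[0+:5] len=6 & 0x1f = 0x6; word=0x5286
word = 0x5286 → big-endian bytes:
  [0]=0x52  [1]=0x86

52 86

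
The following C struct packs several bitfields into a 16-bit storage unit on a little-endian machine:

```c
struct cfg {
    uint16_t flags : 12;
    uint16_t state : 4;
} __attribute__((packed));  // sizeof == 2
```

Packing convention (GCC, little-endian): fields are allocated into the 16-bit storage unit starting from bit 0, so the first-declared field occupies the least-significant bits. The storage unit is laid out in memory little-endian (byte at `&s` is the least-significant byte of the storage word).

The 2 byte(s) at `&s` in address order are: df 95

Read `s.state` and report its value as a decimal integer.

[0]=0xdf [1]=0x95 (little-endian) → word 0x95df
flags:12 @ bit 0 → (0x95df>>0)&0xfff = 0x5df
state:4 @ bit 12 → (0x95df>>12)&0xf = 0x9  ←

9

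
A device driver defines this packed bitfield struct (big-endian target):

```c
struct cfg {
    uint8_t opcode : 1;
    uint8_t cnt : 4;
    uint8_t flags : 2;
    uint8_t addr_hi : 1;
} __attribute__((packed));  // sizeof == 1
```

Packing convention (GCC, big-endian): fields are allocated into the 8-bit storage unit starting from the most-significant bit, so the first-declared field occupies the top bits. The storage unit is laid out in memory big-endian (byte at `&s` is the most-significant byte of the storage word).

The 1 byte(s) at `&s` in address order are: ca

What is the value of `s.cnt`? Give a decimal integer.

[0]=0xca (big-endian) → word 0xca
opcode:1 @ bit 7 → (0xca>>7)&0x1 = 0x1
cnt:4 @ bit 3 → (0xca>>3)&0xf = 0x9  ←
flags:2 @ bit 1 → (0xca>>1)&0x3 = 0x1
addr_hi:1 @ bit 0 → (0xca>>0)&0x1 = 0x0

9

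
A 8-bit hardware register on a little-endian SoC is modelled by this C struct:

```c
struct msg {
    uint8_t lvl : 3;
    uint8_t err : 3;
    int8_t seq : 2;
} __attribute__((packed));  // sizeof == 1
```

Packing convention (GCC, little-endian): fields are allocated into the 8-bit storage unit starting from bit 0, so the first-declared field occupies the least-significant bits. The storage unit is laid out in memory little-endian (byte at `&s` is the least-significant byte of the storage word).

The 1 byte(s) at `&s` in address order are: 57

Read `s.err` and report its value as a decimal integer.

2

[0]=0x57 (little-endian) → word 0x57
lvl:3 @ bit 0 → (0x57>>0)&0x7 = 0x7
err:3 @ bit 3 → (0x57>>3)&0x7 = 0x2  ←
seq:2 @ bit 6 → (0x57>>6)&0x3 = 0x1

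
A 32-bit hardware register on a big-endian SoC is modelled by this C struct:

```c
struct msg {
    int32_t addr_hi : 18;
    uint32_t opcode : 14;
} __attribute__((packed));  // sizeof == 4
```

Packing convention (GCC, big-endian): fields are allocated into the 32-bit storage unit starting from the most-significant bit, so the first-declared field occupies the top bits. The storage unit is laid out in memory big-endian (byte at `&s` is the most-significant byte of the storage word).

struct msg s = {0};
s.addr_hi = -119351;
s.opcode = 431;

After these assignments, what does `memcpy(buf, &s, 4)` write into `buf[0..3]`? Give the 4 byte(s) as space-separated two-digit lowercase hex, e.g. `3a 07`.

8b 72 41 af

addr_hi:18 = -119351 → 0x22dc9 << 14 → word 0x8b724000
opcode:14 = 431 → 0x1af << 0 → word 0x8b7241af
word = 0x8b7241af → big-endian bytes:
  [0]=0x8b  [1]=0x72  [2]=0x41  [3]=0xaf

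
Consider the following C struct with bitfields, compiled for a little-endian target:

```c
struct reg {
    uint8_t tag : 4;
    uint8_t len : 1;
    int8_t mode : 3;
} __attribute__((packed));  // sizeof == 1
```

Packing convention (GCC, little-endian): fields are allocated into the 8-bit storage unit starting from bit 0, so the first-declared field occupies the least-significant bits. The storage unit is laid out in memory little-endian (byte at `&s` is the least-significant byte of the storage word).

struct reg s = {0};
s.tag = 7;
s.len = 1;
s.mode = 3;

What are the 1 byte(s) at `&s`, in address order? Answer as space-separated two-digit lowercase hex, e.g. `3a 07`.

77

tag:4 = 7 → 0x7 << 0 → word 0x07
len:1 = 1 → 0x1 << 4 → word 0x17
mode:3 = 3 → 0x3 << 5 → word 0x77
word = 0x77 → little-endian bytes:
  [0]=0x77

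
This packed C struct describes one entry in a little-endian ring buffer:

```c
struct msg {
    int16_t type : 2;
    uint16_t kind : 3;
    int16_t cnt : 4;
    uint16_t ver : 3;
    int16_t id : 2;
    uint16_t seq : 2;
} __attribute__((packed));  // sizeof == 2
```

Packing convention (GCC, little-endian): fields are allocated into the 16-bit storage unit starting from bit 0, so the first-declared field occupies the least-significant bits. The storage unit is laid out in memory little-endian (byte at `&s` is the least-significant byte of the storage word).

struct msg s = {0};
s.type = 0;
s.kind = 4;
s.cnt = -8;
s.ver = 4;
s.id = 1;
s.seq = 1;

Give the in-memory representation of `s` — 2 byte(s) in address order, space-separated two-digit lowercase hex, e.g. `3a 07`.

type:2 = 0 → 0x0 << 0 → word 0x0000
kind:3 = 4 → 0x4 << 2 → word 0x0010
cnt:4 = -8 → 0x8 << 5 → word 0x0110
ver:3 = 4 → 0x4 << 9 → word 0x0910
id:2 = 1 → 0x1 << 12 → word 0x1910
seq:2 = 1 → 0x1 << 14 → word 0x5910
word = 0x5910 → little-endian bytes:
  [0]=0x10  [1]=0x59

10 59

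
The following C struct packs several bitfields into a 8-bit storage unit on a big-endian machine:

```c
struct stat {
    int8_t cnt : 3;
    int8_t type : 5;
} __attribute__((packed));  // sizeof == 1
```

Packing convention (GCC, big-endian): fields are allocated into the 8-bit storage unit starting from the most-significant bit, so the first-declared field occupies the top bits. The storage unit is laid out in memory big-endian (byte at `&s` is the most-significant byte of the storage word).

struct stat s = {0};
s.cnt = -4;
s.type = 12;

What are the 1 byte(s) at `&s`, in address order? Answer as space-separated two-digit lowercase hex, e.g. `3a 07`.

cnt:3 = -4 → 0x4 << 5 → word 0x80
type:5 = 12 → 0xc << 0 → word 0x8c
word = 0x8c → big-endian bytes:
  [0]=0x8c

8c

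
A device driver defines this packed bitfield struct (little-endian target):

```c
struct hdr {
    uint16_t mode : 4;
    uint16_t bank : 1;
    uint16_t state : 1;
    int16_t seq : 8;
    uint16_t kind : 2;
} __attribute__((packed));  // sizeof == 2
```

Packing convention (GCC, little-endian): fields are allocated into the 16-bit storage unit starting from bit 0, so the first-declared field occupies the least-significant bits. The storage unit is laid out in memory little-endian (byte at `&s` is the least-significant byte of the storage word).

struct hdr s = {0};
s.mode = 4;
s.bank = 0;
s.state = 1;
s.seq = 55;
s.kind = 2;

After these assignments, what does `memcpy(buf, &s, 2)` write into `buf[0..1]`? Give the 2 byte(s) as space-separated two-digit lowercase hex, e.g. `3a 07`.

mode:4 = 4 → 0x4 << 0 → word 0x0004
bank:1 = 0 → 0x0 << 4 → word 0x0004
state:1 = 1 → 0x1 << 5 → word 0x0024
seq:8 = 55 → 0x37 << 6 → word 0x0de4
kind:2 = 2 → 0x2 << 14 → word 0x8de4
word = 0x8de4 → little-endian bytes:
  [0]=0xe4  [1]=0x8d

e4 8d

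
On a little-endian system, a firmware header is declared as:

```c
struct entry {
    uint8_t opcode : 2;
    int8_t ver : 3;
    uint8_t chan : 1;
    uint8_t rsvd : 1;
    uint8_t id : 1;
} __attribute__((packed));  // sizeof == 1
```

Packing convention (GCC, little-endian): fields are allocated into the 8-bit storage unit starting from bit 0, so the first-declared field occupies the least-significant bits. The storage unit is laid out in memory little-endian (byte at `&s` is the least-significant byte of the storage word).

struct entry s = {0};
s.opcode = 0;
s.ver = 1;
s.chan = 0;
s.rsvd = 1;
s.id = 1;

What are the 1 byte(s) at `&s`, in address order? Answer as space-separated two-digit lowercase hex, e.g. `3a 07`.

opcode (2b) val=0 bits=0x0 at bit 0: 0x00
ver (3b) val=1 bits=0x1 at bit 2: 0x04
chan (1b) val=0 bits=0x0 at bit 5: 0x04
rsvd (1b) val=1 bits=0x1 at bit 6: 0x44
id (1b) val=1 bits=0x1 at bit 7: 0xc4
word = 0xc4 → little-endian bytes:
  [0]=0xc4

c4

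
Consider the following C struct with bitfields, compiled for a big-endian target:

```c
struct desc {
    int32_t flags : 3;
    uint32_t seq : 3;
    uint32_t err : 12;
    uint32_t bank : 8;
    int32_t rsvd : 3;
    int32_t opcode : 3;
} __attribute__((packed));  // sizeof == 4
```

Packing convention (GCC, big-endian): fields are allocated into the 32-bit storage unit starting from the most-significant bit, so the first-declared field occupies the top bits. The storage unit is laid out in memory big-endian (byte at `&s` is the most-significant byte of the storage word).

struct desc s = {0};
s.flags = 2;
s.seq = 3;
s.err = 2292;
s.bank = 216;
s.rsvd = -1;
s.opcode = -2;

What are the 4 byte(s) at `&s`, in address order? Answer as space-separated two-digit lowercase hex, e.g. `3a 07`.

4e 3d 36 3e

flags (3b) val=2 bits=0x2 at bit 29: 0x40000000
seq (3b) val=3 bits=0x3 at bit 26: 0x4c000000
err (12b) val=2292 bits=0x8f4 at bit 14: 0x4e3d0000
bank (8b) val=216 bits=0xd8 at bit 6: 0x4e3d3600
rsvd (3b) val=-1 bits=0x7 at bit 3: 0x4e3d3638
opcode (3b) val=-2 bits=0x6 at bit 0: 0x4e3d363e
word = 0x4e3d363e → big-endian bytes:
  [0]=0x4e  [1]=0x3d  [2]=0x36  [3]=0x3e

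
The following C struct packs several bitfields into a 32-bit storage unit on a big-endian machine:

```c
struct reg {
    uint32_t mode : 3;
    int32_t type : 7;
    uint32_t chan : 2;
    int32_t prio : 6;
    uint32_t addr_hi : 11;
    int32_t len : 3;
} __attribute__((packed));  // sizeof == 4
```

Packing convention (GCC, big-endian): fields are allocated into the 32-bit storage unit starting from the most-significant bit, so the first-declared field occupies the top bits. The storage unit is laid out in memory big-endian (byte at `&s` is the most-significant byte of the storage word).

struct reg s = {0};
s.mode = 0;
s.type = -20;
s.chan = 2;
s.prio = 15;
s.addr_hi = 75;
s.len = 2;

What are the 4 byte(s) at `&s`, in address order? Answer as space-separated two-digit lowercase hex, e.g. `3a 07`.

1b 23 c2 5a

mode (3b) val=0 bits=0x0 at bit 29: 0x00000000
type (7b) val=-20 bits=0x6c at bit 22: 0x1b000000
chan (2b) val=2 bits=0x2 at bit 20: 0x1b200000
prio (6b) val=15 bits=0xf at bit 14: 0x1b23c000
addr_hi (11b) val=75 bits=0x4b at bit 3: 0x1b23c258
len (3b) val=2 bits=0x2 at bit 0: 0x1b23c25a
word = 0x1b23c25a → big-endian bytes:
  [0]=0x1b  [1]=0x23  [2]=0xc2  [3]=0x5a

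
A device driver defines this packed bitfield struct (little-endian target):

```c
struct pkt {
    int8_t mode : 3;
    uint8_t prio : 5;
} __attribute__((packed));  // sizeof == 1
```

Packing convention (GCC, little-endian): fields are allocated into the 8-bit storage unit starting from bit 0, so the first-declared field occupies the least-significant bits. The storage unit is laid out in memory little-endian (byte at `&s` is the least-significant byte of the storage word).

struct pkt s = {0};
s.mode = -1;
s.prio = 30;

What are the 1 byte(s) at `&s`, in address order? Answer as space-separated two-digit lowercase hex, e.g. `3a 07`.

f7

mode:3 = -1 → 0x7 << 0 → word 0x07
prio:5 = 30 → 0x1e << 3 → word 0xf7
word = 0xf7 → little-endian bytes:
  [0]=0xf7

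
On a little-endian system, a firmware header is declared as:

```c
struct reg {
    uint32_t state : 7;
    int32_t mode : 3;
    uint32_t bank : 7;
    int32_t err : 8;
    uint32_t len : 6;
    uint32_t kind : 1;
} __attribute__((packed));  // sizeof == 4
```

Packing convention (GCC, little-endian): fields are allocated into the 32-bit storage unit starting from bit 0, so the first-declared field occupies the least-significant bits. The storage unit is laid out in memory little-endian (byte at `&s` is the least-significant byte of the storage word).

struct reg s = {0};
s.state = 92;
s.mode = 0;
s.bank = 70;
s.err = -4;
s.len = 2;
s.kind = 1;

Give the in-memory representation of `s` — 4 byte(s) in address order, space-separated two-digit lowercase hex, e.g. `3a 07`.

state:7 = 92 → 0x5c << 0 → word 0x0000005c
mode:3 = 0 → 0x0 << 7 → word 0x0000005c
bank:7 = 70 → 0x46 << 10 → word 0x0001185c
err:8 = -4 → 0xfc << 17 → word 0x01f9185c
len:6 = 2 → 0x2 << 25 → word 0x05f9185c
kind:1 = 1 → 0x1 << 31 → word 0x85f9185c
word = 0x85f9185c → little-endian bytes:
  [0]=0x5c  [1]=0x18  [2]=0xf9  [3]=0x85

5c 18 f9 85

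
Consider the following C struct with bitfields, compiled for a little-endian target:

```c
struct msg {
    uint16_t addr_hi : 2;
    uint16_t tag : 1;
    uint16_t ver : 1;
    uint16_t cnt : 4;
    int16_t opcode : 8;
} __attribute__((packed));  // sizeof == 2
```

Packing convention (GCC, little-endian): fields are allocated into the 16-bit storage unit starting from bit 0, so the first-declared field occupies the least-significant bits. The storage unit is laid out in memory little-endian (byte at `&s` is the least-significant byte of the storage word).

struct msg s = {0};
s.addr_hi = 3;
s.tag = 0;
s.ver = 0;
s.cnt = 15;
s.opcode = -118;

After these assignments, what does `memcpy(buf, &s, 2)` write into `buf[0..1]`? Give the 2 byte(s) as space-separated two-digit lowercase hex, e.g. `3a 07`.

addr_hi:2 = 3 → 0x3 << 0 → word 0x0003
tag:1 = 0 → 0x0 << 2 → word 0x0003
ver:1 = 0 → 0x0 << 3 → word 0x0003
cnt:4 = 15 → 0xf << 4 → word 0x00f3
opcode:8 = -118 → 0x8a << 8 → word 0x8af3
word = 0x8af3 → little-endian bytes:
  [0]=0xf3  [1]=0x8a

f3 8a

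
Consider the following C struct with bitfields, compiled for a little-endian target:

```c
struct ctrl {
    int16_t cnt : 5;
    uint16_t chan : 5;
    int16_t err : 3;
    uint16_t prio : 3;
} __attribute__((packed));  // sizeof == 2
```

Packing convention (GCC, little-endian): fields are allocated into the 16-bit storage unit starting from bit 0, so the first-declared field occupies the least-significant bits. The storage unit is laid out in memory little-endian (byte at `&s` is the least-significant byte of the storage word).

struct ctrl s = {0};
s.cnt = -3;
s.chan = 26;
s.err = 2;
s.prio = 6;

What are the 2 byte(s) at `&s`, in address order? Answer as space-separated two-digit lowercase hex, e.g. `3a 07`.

[0+:5] cnt=-3 & 0x1f = 0x1d; word=0x001d
[5+:5] chan=26 & 0x1f = 0x1a; word=0x035d
[10+:3] err=2 & 0x7 = 0x2; word=0x0b5d
[13+:3] prio=6 & 0x7 = 0x6; word=0xcb5d
word = 0xcb5d → little-endian bytes:
  [0]=0x5d  [1]=0xcb

5d cb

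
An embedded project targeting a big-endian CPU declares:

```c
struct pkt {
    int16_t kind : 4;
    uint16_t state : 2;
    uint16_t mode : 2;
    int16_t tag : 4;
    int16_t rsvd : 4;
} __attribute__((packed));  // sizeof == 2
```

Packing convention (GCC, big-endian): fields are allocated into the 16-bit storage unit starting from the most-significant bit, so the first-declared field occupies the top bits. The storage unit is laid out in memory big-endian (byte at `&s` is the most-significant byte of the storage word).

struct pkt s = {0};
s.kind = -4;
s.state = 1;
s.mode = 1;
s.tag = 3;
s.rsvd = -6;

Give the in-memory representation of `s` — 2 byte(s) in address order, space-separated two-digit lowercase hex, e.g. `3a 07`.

c5 3a

kind (4b) val=-4 bits=0xc at bit 12: 0xc000
state (2b) val=1 bits=0x1 at bit 10: 0xc400
mode (2b) val=1 bits=0x1 at bit 8: 0xc500
tag (4b) val=3 bits=0x3 at bit 4: 0xc530
rsvd (4b) val=-6 bits=0xa at bit 0: 0xc53a
word = 0xc53a → big-endian bytes:
  [0]=0xc5  [1]=0x3a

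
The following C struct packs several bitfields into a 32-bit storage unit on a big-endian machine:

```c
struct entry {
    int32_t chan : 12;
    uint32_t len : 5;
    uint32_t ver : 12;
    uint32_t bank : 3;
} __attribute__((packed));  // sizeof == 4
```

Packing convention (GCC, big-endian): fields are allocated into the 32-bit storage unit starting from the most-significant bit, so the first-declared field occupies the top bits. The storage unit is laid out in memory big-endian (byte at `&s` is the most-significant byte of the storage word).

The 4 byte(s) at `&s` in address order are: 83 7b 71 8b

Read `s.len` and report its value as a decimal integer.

22

[0]=0x83 [1]=0x7b [2]=0x71 [3]=0x8b (big-endian) → word 0x837b718b
chan:12 @ bit 20 → (0x837b718b>>20)&0xfff = 0x837
len:5 @ bit 15 → (0x837b718b>>15)&0x1f = 0x16  ←
ver:12 @ bit 3 → (0x837b718b>>3)&0xfff = 0xe31
bank:3 @ bit 0 → (0x837b718b>>0)&0x7 = 0x3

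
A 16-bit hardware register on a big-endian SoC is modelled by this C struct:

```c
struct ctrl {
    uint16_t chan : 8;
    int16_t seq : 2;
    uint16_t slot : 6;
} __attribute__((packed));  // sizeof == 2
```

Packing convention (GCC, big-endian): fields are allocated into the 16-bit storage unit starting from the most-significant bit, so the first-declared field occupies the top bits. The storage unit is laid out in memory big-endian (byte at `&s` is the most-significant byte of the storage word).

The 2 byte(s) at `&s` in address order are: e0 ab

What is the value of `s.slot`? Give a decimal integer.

43

[0]=0xe0 [1]=0xab (big-endian) → word 0xe0ab
chan:8 @ bit 8 → (0xe0ab>>8)&0xff = 0xe0
seq:2 @ bit 6 → (0xe0ab>>6)&0x3 = 0x2
slot:6 @ bit 0 → (0xe0ab>>0)&0x3f = 0x2b  ←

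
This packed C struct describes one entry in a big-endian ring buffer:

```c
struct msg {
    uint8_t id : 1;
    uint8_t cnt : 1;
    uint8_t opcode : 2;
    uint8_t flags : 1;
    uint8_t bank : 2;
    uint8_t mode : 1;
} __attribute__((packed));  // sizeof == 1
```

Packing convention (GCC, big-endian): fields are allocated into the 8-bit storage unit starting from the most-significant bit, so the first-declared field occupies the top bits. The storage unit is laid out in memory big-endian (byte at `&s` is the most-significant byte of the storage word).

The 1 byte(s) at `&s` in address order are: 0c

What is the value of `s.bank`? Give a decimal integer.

2

[0]=0x0c (big-endian) → word 0x0c
id [7+:1] = (word>>7) & 0x1 = 0
cnt [6+:1] = (word>>6) & 0x1 = 0
opcode [4+:2] = (word>>4) & 0x3 = 0
flags [3+:1] = (word>>3) & 0x1 = 1
bank [1+:2] = (word>>1) & 0x3 = 2  ←
mode [0+:1] = (word>>0) & 0x1 = 0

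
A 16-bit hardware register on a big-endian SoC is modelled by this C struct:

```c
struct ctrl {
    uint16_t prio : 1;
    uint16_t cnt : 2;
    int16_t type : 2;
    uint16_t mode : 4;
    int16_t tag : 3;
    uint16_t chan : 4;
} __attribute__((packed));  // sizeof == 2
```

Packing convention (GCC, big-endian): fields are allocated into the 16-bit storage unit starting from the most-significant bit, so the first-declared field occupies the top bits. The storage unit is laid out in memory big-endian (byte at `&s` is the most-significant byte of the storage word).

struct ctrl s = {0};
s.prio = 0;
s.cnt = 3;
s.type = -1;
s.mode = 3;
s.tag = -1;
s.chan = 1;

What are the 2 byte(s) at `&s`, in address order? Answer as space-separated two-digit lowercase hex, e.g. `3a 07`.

79 f1

[15+:1] prio=0 & 0x1 = 0x0; word=0x0000
[13+:2] cnt=3 & 0x3 = 0x3; word=0x6000
[11+:2] type=-1 & 0x3 = 0x3; word=0x7800
[7+:4] mode=3 & 0xf = 0x3; word=0x7980
[4+:3] tag=-1 & 0x7 = 0x7; word=0x79f0
[0+:4] chan=1 & 0xf = 0x1; word=0x79f1
word = 0x79f1 → big-endian bytes:
  [0]=0x79  [1]=0xf1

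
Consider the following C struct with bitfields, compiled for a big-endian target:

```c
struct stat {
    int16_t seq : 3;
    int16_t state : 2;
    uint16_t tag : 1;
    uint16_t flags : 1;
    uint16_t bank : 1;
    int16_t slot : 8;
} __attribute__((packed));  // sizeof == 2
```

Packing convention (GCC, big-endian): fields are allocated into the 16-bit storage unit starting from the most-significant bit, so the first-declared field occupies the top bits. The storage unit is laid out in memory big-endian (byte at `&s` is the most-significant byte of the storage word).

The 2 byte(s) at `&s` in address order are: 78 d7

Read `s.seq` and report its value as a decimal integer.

3

[0]=0x78 [1]=0xd7 (big-endian) → word 0x78d7
seq [13+:3] = (word>>13) & 0x7 = 3  ←
state [11+:2] = (word>>11) & 0x3 = 3
tag [10+:1] = (word>>10) & 0x1 = 0
flags [9+:1] = (word>>9) & 0x1 = 0
bank [8+:1] = (word>>8) & 0x1 = 0
slot [0+:8] = (word>>0) & 0xff = 215
seq signed 3b, MSB=0: value = 3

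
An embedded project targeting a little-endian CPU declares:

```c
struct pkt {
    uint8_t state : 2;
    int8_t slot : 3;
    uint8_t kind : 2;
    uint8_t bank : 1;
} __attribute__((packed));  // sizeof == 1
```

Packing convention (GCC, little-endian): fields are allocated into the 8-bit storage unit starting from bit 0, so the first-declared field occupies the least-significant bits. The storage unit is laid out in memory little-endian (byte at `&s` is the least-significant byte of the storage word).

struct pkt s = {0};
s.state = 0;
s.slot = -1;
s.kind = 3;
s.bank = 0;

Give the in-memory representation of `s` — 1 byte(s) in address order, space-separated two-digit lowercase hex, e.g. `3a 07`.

7c

[0+:2] state=0 & 0x3 = 0x0; word=0x00
[2+:3] slot=-1 & 0x7 = 0x7; word=0x1c
[5+:2] kind=3 & 0x3 = 0x3; word=0x7c
[7+:1] bank=0 & 0x1 = 0x0; word=0x7c
word = 0x7c → little-endian bytes:
  [0]=0x7c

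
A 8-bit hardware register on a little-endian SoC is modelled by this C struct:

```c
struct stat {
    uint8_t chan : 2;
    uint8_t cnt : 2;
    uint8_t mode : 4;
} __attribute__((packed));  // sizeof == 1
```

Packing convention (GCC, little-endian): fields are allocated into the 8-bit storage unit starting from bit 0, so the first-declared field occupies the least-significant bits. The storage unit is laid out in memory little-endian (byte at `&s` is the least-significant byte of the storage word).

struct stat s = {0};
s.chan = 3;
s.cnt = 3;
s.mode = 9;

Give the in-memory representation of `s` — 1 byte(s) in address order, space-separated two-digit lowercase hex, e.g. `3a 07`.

chan:2 = 3 → 0x3 << 0 → word 0x03
cnt:2 = 3 → 0x3 << 2 → word 0x0f
mode:4 = 9 → 0x9 << 4 → word 0x9f
word = 0x9f → little-endian bytes:
  [0]=0x9f

9f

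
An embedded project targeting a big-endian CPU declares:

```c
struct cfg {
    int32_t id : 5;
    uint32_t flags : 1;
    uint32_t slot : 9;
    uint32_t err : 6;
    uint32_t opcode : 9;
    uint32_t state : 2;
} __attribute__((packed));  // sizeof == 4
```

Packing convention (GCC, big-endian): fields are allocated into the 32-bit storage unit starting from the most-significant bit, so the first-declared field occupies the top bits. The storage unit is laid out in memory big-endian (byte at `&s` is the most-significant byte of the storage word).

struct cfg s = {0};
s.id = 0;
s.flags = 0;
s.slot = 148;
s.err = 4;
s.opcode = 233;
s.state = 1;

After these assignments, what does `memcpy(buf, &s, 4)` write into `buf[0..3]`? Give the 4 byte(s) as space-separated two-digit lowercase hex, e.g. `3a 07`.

id (5b) val=0 bits=0x0 at bit 27: 0x00000000
flags (1b) val=0 bits=0x0 at bit 26: 0x00000000
slot (9b) val=148 bits=0x94 at bit 17: 0x01280000
err (6b) val=4 bits=0x4 at bit 11: 0x01282000
opcode (9b) val=233 bits=0xe9 at bit 2: 0x012823a4
state (2b) val=1 bits=0x1 at bit 0: 0x012823a5
word = 0x012823a5 → big-endian bytes:
  [0]=0x01  [1]=0x28  [2]=0x23  [3]=0xa5

01 28 23 a5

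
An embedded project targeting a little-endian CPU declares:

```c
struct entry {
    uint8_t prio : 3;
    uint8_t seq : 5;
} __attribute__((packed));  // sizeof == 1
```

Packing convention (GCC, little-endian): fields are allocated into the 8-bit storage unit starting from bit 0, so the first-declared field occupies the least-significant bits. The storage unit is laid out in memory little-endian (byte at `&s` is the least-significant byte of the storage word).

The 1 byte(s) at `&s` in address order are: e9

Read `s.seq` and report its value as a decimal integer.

29

[0]=0xe9 (little-endian) → word 0xe9
prio:3 @ bit 0 → (0xe9>>0)&0x7 = 0x1
seq:5 @ bit 3 → (0xe9>>3)&0x1f = 0x1d  ←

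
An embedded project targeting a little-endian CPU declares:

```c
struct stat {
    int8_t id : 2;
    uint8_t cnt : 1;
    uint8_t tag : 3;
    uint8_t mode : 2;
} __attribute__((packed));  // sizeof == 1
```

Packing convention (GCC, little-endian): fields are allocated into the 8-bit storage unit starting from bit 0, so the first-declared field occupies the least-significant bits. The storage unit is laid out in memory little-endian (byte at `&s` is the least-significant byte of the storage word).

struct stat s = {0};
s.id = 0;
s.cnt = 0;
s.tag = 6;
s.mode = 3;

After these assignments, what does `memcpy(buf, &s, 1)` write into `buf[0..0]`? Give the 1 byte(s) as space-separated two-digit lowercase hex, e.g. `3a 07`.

f0

[0+:2] id=0 & 0x3 = 0x0; word=0x00
[2+:1] cnt=0 & 0x1 = 0x0; word=0x00
[3+:3] tag=6 & 0x7 = 0x6; word=0x30
[6+:2] mode=3 & 0x3 = 0x3; word=0xf0
word = 0xf0 → little-endian bytes:
  [0]=0xf0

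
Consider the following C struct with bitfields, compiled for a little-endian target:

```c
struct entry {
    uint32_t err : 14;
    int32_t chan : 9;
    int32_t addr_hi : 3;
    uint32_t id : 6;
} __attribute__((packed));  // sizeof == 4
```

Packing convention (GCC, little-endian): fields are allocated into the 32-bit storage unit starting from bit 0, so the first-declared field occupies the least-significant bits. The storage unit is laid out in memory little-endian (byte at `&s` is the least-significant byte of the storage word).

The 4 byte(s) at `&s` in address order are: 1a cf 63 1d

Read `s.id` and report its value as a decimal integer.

[0]=0x1a [1]=0xcf [2]=0x63 [3]=0x1d (little-endian) → word 0x1d63cf1a
err:14 @ bit 0 → (0x1d63cf1a>>0)&0x3fff = 0xf1a
chan:9 @ bit 14 → (0x1d63cf1a>>14)&0x1ff = 0x18f
addr_hi:3 @ bit 23 → (0x1d63cf1a>>23)&0x7 = 0x2
id:6 @ bit 26 → (0x1d63cf1a>>26)&0x3f = 0x7  ←

7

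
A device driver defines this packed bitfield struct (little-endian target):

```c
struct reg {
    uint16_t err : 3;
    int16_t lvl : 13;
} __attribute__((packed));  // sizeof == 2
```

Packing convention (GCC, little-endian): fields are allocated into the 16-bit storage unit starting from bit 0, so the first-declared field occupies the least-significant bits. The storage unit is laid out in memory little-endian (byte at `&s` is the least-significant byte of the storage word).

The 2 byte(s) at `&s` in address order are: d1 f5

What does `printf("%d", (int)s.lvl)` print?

[0]=0xd1 [1]=0xf5 (little-endian) → word 0xf5d1
err:3 @ bit 0 → (0xf5d1>>0)&0x7 = 0x1
lvl:13 @ bit 3 → (0xf5d1>>3)&0x1fff = 0x1eba  ←
lvl signed 13b, MSB=1: 7866 - 8192 = -326

-326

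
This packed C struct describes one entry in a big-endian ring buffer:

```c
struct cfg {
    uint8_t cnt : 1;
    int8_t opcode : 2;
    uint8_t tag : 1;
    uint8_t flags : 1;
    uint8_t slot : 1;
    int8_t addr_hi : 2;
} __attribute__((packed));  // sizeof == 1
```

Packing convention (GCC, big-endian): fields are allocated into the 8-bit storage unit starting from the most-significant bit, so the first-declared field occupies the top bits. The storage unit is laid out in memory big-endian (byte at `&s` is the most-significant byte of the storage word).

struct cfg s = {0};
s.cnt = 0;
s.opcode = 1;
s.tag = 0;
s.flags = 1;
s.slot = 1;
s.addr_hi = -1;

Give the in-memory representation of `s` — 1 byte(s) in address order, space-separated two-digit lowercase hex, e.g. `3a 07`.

cnt:1 = 0 → 0x0 << 7 → word 0x00
opcode:2 = 1 → 0x1 << 5 → word 0x20
tag:1 = 0 → 0x0 << 4 → word 0x20
flags:1 = 1 → 0x1 << 3 → word 0x28
slot:1 = 1 → 0x1 << 2 → word 0x2c
addr_hi:2 = -1 → 0x3 << 0 → word 0x2f
word = 0x2f → big-endian bytes:
  [0]=0x2f

2f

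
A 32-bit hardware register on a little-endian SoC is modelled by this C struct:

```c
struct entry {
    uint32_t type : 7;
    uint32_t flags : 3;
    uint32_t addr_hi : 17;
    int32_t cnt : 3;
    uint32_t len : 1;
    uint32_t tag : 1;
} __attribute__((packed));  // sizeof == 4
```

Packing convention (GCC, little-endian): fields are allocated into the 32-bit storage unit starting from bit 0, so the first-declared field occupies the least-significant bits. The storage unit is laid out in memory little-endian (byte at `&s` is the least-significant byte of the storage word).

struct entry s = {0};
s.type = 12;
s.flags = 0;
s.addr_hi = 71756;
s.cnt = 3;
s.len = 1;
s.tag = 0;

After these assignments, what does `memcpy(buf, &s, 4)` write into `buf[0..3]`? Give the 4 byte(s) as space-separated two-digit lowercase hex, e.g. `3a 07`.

0c 30 61 5c

type:7 = 12 → 0xc << 0 → word 0x0000000c
flags:3 = 0 → 0x0 << 7 → word 0x0000000c
addr_hi:17 = 71756 → 0x1184c << 10 → word 0x0461300c
cnt:3 = 3 → 0x3 << 27 → word 0x1c61300c
len:1 = 1 → 0x1 << 30 → word 0x5c61300c
tag:1 = 0 → 0x0 << 31 → word 0x5c61300c
word = 0x5c61300c → little-endian bytes:
  [0]=0x0c  [1]=0x30  [2]=0x61  [3]=0x5c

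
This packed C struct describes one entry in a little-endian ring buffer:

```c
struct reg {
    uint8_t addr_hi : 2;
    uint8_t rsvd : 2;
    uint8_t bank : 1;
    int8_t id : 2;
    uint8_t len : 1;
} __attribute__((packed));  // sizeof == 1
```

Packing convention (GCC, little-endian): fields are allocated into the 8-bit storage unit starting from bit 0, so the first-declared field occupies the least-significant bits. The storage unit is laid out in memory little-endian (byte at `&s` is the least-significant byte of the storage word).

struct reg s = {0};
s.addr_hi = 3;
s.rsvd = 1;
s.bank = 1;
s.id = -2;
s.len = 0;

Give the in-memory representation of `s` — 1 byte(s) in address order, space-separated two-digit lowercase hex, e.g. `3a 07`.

57

[0+:2] addr_hi=3 & 0x3 = 0x3; word=0x03
[2+:2] rsvd=1 & 0x3 = 0x1; word=0x07
[4+:1] bank=1 & 0x1 = 0x1; word=0x17
[5+:2] id=-2 & 0x3 = 0x2; word=0x57
[7+:1] len=0 & 0x1 = 0x0; word=0x57
word = 0x57 → little-endian bytes:
  [0]=0x57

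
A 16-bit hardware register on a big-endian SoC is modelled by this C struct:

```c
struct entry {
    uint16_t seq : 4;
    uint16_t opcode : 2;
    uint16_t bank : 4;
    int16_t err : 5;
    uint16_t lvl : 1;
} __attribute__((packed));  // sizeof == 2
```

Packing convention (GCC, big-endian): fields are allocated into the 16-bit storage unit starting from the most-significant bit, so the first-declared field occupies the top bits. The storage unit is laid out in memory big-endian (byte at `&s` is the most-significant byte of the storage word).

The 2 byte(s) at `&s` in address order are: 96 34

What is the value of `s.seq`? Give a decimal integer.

[0]=0x96 [1]=0x34 (big-endian) → word 0x9634
seq:4 @ bit 12 → (0x9634>>12)&0xf = 0x9  ←
opcode:2 @ bit 10 → (0x9634>>10)&0x3 = 0x1
bank:4 @ bit 6 → (0x9634>>6)&0xf = 0x8
err:5 @ bit 1 → (0x9634>>1)&0x1f = 0x1a
lvl:1 @ bit 0 → (0x9634>>0)&0x1 = 0x0

9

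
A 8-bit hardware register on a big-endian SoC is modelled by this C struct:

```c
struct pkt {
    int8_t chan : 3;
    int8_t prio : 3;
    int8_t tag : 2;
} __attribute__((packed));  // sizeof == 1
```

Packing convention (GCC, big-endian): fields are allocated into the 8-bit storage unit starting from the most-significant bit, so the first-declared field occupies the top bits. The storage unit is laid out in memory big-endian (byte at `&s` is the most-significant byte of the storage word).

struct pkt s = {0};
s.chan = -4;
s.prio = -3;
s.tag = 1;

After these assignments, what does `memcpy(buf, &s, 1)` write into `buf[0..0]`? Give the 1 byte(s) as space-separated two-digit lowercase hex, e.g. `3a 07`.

chan:3 = -4 → 0x4 << 5 → word 0x80
prio:3 = -3 → 0x5 << 2 → word 0x94
tag:2 = 1 → 0x1 << 0 → word 0x95
word = 0x95 → big-endian bytes:
  [0]=0x95

95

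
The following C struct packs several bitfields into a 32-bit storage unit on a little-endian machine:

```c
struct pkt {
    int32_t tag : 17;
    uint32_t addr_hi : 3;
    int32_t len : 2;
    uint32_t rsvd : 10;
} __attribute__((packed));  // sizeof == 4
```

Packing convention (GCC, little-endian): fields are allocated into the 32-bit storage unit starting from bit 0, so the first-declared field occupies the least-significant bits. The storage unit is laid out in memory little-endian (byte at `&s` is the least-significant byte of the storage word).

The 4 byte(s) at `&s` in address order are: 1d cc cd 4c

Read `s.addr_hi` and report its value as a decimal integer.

[0]=0x1d [1]=0xcc [2]=0xcd [3]=0x4c (little-endian) → word 0x4ccdcc1d
tag [0+:17] = (word>>0) & 0x1ffff = 117789
addr_hi [17+:3] = (word>>17) & 0x7 = 6  ←
len [20+:2] = (word>>20) & 0x3 = 0
rsvd [22+:10] = (word>>22) & 0x3ff = 307

6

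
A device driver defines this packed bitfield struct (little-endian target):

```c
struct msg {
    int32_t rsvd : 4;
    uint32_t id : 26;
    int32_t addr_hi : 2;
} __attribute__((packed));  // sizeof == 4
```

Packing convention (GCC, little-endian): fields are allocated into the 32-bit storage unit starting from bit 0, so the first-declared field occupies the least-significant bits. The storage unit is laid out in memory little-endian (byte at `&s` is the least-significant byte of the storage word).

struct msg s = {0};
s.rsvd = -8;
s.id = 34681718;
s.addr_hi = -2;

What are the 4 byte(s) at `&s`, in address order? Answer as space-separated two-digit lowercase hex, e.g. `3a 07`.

rsvd (4b) val=-8 bits=0x8 at bit 0: 0x00000008
id (26b) val=34681718 bits=0x2113376 at bit 4: 0x21133768
addr_hi (2b) val=-2 bits=0x2 at bit 30: 0xa1133768
word = 0xa1133768 → little-endian bytes:
  [0]=0x68  [1]=0x37  [2]=0x13  [3]=0xa1

68 37 13 a1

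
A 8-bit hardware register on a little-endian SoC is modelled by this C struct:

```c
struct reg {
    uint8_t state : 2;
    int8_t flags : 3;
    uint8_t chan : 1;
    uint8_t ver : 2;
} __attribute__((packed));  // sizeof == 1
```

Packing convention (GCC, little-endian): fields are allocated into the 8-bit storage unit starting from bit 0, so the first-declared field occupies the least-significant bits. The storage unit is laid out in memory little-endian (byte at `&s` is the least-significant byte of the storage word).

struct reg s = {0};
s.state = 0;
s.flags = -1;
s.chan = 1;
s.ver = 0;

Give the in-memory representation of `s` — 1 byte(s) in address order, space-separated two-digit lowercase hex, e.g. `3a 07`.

state:2 = 0 → 0x0 << 0 → word 0x00
flags:3 = -1 → 0x7 << 2 → word 0x1c
chan:1 = 1 → 0x1 << 5 → word 0x3c
ver:2 = 0 → 0x0 << 6 → word 0x3c
word = 0x3c → little-endian bytes:
  [0]=0x3c

3c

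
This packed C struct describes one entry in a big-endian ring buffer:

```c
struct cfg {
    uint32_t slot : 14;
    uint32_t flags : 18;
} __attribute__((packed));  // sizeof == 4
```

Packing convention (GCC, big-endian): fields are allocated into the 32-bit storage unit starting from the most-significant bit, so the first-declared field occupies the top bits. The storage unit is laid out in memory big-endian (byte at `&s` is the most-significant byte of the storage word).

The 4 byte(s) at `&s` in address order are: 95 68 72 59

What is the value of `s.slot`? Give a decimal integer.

9562

[0]=0x95 [1]=0x68 [2]=0x72 [3]=0x59 (big-endian) → word 0x95687259
slot [18+:14] = (word>>18) & 0x3fff = 9562  ←
flags [0+:18] = (word>>0) & 0x3ffff = 29273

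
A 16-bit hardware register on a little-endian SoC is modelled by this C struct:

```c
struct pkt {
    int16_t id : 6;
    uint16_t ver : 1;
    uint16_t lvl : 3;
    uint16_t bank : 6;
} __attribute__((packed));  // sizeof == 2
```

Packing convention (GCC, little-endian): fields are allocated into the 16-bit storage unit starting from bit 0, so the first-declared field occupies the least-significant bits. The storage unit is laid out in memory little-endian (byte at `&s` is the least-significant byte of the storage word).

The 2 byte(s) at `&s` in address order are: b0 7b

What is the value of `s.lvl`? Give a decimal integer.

7

[0]=0xb0 [1]=0x7b (little-endian) → word 0x7bb0
id [0+:6] = (word>>0) & 0x3f = 48
ver [6+:1] = (word>>6) & 0x1 = 0
lvl [7+:3] = (word>>7) & 0x7 = 7  ←
bank [10+:6] = (word>>10) & 0x3f = 30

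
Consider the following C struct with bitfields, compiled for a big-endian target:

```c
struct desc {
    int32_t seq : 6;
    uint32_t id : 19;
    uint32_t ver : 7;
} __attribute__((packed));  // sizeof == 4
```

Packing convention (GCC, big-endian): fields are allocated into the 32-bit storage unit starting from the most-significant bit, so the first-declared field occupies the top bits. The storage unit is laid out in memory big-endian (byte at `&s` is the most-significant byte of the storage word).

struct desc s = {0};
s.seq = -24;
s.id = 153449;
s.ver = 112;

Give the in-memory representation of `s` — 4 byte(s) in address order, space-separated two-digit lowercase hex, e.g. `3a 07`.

[26+:6] seq=-24 & 0x3f = 0x28; word=0xa0000000
[7+:19] id=153449 & 0x7ffff = 0x25769; word=0xa12bb480
[0+:7] ver=112 & 0x7f = 0x70; word=0xa12bb4f0
word = 0xa12bb4f0 → big-endian bytes:
  [0]=0xa1  [1]=0x2b  [2]=0xb4  [3]=0xf0

a1 2b b4 f0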